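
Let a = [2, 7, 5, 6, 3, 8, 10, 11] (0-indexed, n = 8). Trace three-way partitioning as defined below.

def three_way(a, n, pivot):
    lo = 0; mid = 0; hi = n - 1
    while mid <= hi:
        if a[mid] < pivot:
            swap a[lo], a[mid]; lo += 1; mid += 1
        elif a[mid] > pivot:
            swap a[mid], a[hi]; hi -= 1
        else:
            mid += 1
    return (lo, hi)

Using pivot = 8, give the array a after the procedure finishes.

[2, 7, 5, 6, 3, 8, 11, 10]

pivot = 8; lo=0, mid=0, hi=7
a[mid]=2<8: swap a[0],a[0]; lo=1,mid=1 → [2, 7, 5, 6, 3, 8, 10, 11]
a[mid]=7<8: swap a[1],a[1]; lo=2,mid=2 → [2, 7, 5, 6, 3, 8, 10, 11]
a[mid]=5<8: swap a[2],a[2]; lo=3,mid=3 → [2, 7, 5, 6, 3, 8, 10, 11]
a[mid]=6<8: swap a[3],a[3]; lo=4,mid=4 → [2, 7, 5, 6, 3, 8, 10, 11]
a[mid]=3<8: swap a[4],a[4]; lo=5,mid=5 → [2, 7, 5, 6, 3, 8, 10, 11]
a[mid]=8=8: mid=6
a[mid]=10>8: swap a[6],a[7]; hi=6 → [2, 7, 5, 6, 3, 8, 11, 10]
a[mid]=11>8: swap a[6],a[6]; hi=5 → [2, 7, 5, 6, 3, 8, 11, 10]
end: lo=5, hi=5; a = [2, 7, 5, 6, 3, 8, 11, 10]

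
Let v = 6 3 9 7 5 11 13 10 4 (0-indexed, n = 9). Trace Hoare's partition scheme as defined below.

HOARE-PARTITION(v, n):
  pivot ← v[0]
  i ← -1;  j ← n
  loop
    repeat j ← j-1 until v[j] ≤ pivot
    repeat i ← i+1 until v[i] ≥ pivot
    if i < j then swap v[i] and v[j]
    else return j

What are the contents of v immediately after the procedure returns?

pivot = v[0] = 6; i = -1, j = 9
j→8 (v[8]=4≤6), i→0 (v[0]=6≥6); i<j, swap → 4 3 9 7 5 11 13 10 6
j→4 (v[4]=5≤6), i→2 (v[2]=9≥6); i<j, swap → 4 3 5 7 9 11 13 10 6
j→2, i→3; i≥j, return j=2. v = 4 3 5 7 9 11 13 10 6

4 3 5 7 9 11 13 10 6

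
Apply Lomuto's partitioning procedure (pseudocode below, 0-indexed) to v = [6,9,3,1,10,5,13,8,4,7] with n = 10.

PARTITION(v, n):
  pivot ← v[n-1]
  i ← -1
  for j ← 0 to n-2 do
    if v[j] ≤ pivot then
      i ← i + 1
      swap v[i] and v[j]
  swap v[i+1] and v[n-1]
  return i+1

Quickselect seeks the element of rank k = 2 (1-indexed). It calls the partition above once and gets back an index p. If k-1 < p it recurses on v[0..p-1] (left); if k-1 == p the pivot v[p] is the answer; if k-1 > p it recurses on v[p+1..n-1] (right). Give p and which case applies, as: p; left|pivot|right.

5; left

pivot = v[9] = 7; i = -1
j=0: v[0]=6 ≤ 7 → i=0, swap v[0],v[0] (no change) → [6,9,3,1,10,5,13,8,4,7]
j=1: v[1]=9 > 7 → no swap
j=2: v[2]=3 ≤ 7 → i=1, swap v[1],v[2] → [6,3,9,1,10,5,13,8,4,7]
j=3: v[3]=1 ≤ 7 → i=2, swap v[2],v[3] → [6,3,1,9,10,5,13,8,4,7]
j=4: v[4]=10 > 7 → no swap
j=5: v[5]=5 ≤ 7 → i=3, swap v[3],v[5] → [6,3,1,5,10,9,13,8,4,7]
j=6: v[6]=13 > 7 → no swap
j=7: v[7]=8 > 7 → no swap
j=8: v[8]=4 ≤ 7 → i=4, swap v[4],v[8] → [6,3,1,5,4,9,13,8,10,7]
final swap v[5],v[9] → [6,3,1,5,4,7,13,8,10,9]; return 5
p = 5; k-1 = 1 < 5 ⇒ left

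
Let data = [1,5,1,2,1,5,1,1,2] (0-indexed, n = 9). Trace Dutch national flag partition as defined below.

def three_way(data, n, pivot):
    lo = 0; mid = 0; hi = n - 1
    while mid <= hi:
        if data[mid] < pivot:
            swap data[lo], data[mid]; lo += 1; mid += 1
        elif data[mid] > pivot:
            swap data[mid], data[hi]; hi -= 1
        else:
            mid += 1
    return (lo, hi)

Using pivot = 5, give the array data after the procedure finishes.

[1,1,2,1,1,1,2,5,5]

pivot = 5; lo=0, mid=0, hi=8
data[mid]=1<5: swap data[0],data[0]; lo=1,mid=1 → [1,5,1,2,1,5,1,1,2]
data[mid]=5=5: mid=2
data[mid]=1<5: swap data[1],data[2]; lo=2,mid=3 → [1,1,5,2,1,5,1,1,2]
data[mid]=2<5: swap data[2],data[3]; lo=3,mid=4 → [1,1,2,5,1,5,1,1,2]
data[mid]=1<5: swap data[3],data[4]; lo=4,mid=5 → [1,1,2,1,5,5,1,1,2]
data[mid]=5=5: mid=6
data[mid]=1<5: swap data[4],data[6]; lo=5,mid=7 → [1,1,2,1,1,5,5,1,2]
data[mid]=1<5: swap data[5],data[7]; lo=6,mid=8 → [1,1,2,1,1,1,5,5,2]
data[mid]=2<5: swap data[6],data[8]; lo=7,mid=9 → [1,1,2,1,1,1,2,5,5]
end: lo=7, hi=8; data = [1,1,2,1,1,1,2,5,5]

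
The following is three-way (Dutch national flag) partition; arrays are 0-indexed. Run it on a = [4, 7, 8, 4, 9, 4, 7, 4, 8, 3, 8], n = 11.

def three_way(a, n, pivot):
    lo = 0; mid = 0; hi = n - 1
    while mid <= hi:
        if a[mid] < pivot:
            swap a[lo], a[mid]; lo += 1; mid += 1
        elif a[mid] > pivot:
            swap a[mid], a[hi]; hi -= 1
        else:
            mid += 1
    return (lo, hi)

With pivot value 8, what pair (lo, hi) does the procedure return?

(7, 9)

pivot = 8; lo=0, mid=0, hi=10
a[mid]=4<8: swap a[0],a[0]; lo=1,mid=1 → [4, 7, 8, 4, 9, 4, 7, 4, 8, 3, 8]
a[mid]=7<8: swap a[1],a[1]; lo=2,mid=2 → [4, 7, 8, 4, 9, 4, 7, 4, 8, 3, 8]
a[mid]=8=8: mid=3
a[mid]=4<8: swap a[2],a[3]; lo=3,mid=4 → [4, 7, 4, 8, 9, 4, 7, 4, 8, 3, 8]
a[mid]=9>8: swap a[4],a[10]; hi=9 → [4, 7, 4, 8, 8, 4, 7, 4, 8, 3, 9]
a[mid]=8=8: mid=5
a[mid]=4<8: swap a[3],a[5]; lo=4,mid=6 → [4, 7, 4, 4, 8, 8, 7, 4, 8, 3, 9]
a[mid]=7<8: swap a[4],a[6]; lo=5,mid=7 → [4, 7, 4, 4, 7, 8, 8, 4, 8, 3, 9]
a[mid]=4<8: swap a[5],a[7]; lo=6,mid=8 → [4, 7, 4, 4, 7, 4, 8, 8, 8, 3, 9]
a[mid]=8=8: mid=9
a[mid]=3<8: swap a[6],a[9]; lo=7,mid=10 → [4, 7, 4, 4, 7, 4, 3, 8, 8, 8, 9]
end: lo=7, hi=9; a = [4, 7, 4, 4, 7, 4, 3, 8, 8, 8, 9]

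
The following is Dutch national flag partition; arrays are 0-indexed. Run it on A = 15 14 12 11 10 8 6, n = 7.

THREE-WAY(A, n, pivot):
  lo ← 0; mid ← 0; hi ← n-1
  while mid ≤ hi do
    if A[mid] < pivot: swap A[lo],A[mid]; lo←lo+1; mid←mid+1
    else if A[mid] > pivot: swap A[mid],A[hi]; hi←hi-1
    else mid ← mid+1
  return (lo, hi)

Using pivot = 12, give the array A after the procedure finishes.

pivot = 12; lo=0, mid=0, hi=6
A[mid]=15>12: swap A[0],A[6]; hi=5 → 6 14 12 11 10 8 15
A[mid]=6<12: swap A[0],A[0]; lo=1,mid=1 → 6 14 12 11 10 8 15
A[mid]=14>12: swap A[1],A[5]; hi=4 → 6 8 12 11 10 14 15
A[mid]=8<12: swap A[1],A[1]; lo=2,mid=2 → 6 8 12 11 10 14 15
A[mid]=12=12: mid=3
A[mid]=11<12: swap A[2],A[3]; lo=3,mid=4 → 6 8 11 12 10 14 15
A[mid]=10<12: swap A[3],A[4]; lo=4,mid=5 → 6 8 11 10 12 14 15
end: lo=4, hi=4; A = 6 8 11 10 12 14 15

6 8 11 10 12 14 15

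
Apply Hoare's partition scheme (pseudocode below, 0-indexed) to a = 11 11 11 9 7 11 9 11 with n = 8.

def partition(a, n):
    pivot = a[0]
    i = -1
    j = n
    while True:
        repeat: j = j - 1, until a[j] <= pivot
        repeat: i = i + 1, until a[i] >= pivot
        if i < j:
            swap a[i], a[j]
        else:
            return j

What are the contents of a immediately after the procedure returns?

11 9 11 9 7 11 11 11

pivot=11
j stops at 7 (11), i stops at 0 (11); swap ⇒ 11 11 11 9 7 11 9 11
j stops at 6 (9), i stops at 1 (11); swap ⇒ 11 9 11 9 7 11 11 11
j stops at 5 (11), i stops at 2 (11); swap ⇒ 11 9 11 9 7 11 11 11
j stops at 4, i stops at 5; i≥j ⇒ return 4. a=11 9 11 9 7 11 11 11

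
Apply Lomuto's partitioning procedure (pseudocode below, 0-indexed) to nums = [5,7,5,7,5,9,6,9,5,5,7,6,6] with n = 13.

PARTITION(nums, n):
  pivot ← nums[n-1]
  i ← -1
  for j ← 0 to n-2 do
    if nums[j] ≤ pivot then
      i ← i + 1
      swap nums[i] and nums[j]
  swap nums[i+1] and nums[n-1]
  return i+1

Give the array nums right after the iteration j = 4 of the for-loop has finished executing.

[5,5,5,7,7,9,6,9,5,5,7,6,6]

pivot = nums[12] = 6; i = -1
j=0: nums[0]=5 ≤ 6 → i=0, swap nums[0],nums[0] (no change) → [5,7,5,7,5,9,6,9,5,5,7,6,6]
j=1: nums[1]=7 > 6 → no swap
j=2: nums[2]=5 ≤ 6 → i=1, swap nums[1],nums[2] → [5,5,7,7,5,9,6,9,5,5,7,6,6]
j=3: nums[3]=7 > 6 → no swap
j=4: nums[4]=5 ≤ 6 → i=2, swap nums[2],nums[4] → [5,5,5,7,7,9,6,9,5,5,7,6,6]
(after j=4) nums = [5,5,5,7,7,9,6,9,5,5,7,6,6]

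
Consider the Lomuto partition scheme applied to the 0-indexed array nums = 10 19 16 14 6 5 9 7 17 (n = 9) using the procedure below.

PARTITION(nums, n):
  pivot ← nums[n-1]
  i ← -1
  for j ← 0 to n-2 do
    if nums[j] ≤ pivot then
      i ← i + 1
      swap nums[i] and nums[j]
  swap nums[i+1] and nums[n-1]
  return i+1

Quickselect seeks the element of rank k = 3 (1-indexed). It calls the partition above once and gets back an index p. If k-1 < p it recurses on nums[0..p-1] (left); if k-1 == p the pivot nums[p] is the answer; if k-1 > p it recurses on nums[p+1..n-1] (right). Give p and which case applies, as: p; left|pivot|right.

7; left

pivot=17, i=-1
j=0: 10≤17, i=0, swap(0,0) ⇒ 10 19 16 14 6 5 9 7 17
j=1: 19>17, skip
j=2: 16≤17, i=1, swap(1,2) ⇒ 10 16 19 14 6 5 9 7 17
j=3: 14≤17, i=2, swap(2,3) ⇒ 10 16 14 19 6 5 9 7 17
j=4: 6≤17, i=3, swap(3,4) ⇒ 10 16 14 6 19 5 9 7 17
j=5: 5≤17, i=4, swap(4,5) ⇒ 10 16 14 6 5 19 9 7 17
j=6: 9≤17, i=5, swap(5,6) ⇒ 10 16 14 6 5 9 19 7 17
j=7: 7≤17, i=6, swap(6,7) ⇒ 10 16 14 6 5 9 7 19 17
swap(7,8) ⇒ 10 16 14 6 5 9 7 17 19; return 7
p = 7; k-1 = 2 < 7 ⇒ left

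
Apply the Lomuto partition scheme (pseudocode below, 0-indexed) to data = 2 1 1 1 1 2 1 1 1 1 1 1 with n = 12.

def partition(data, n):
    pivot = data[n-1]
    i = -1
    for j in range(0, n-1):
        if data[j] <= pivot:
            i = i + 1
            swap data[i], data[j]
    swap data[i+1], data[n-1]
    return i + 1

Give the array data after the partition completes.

pivot = data[11] = 1; i = -1
j=0: data[0]=2 > 1 → no swap
j=1: data[1]=1 ≤ 1 → i=0, swap data[0],data[1] → 1 2 1 1 1 2 1 1 1 1 1 1
j=2: data[2]=1 ≤ 1 → i=1, swap data[1],data[2] → 1 1 2 1 1 2 1 1 1 1 1 1
j=3: data[3]=1 ≤ 1 → i=2, swap data[2],data[3] → 1 1 1 2 1 2 1 1 1 1 1 1
j=4: data[4]=1 ≤ 1 → i=3, swap data[3],data[4] → 1 1 1 1 2 2 1 1 1 1 1 1
j=5: data[5]=2 > 1 → no swap
j=6: data[6]=1 ≤ 1 → i=4, swap data[4],data[6] → 1 1 1 1 1 2 2 1 1 1 1 1
j=7: data[7]=1 ≤ 1 → i=5, swap data[5],data[7] → 1 1 1 1 1 1 2 2 1 1 1 1
j=8: data[8]=1 ≤ 1 → i=6, swap data[6],data[8] → 1 1 1 1 1 1 1 2 2 1 1 1
j=9: data[9]=1 ≤ 1 → i=7, swap data[7],data[9] → 1 1 1 1 1 1 1 1 2 2 1 1
j=10: data[10]=1 ≤ 1 → i=8, swap data[8],data[10] → 1 1 1 1 1 1 1 1 1 2 2 1
final swap data[9],data[11] → 1 1 1 1 1 1 1 1 1 1 2 2; return 9

1 1 1 1 1 1 1 1 1 1 2 2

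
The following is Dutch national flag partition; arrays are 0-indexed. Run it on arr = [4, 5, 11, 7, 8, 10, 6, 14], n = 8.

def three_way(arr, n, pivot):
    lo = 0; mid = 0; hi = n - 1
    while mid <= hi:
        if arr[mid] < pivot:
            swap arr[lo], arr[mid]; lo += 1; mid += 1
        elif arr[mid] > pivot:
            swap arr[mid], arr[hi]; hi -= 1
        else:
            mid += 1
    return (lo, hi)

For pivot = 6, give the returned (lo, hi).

pivot = 6; lo=0, mid=0, hi=7
arr[mid]=4<6: swap arr[0],arr[0]; lo=1,mid=1 → [4, 5, 11, 7, 8, 10, 6, 14]
arr[mid]=5<6: swap arr[1],arr[1]; lo=2,mid=2 → [4, 5, 11, 7, 8, 10, 6, 14]
arr[mid]=11>6: swap arr[2],arr[7]; hi=6 → [4, 5, 14, 7, 8, 10, 6, 11]
arr[mid]=14>6: swap arr[2],arr[6]; hi=5 → [4, 5, 6, 7, 8, 10, 14, 11]
arr[mid]=6=6: mid=3
arr[mid]=7>6: swap arr[3],arr[5]; hi=4 → [4, 5, 6, 10, 8, 7, 14, 11]
arr[mid]=10>6: swap arr[3],arr[4]; hi=3 → [4, 5, 6, 8, 10, 7, 14, 11]
arr[mid]=8>6: swap arr[3],arr[3]; hi=2 → [4, 5, 6, 8, 10, 7, 14, 11]
end: lo=2, hi=2; arr = [4, 5, 6, 8, 10, 7, 14, 11]

(2, 2)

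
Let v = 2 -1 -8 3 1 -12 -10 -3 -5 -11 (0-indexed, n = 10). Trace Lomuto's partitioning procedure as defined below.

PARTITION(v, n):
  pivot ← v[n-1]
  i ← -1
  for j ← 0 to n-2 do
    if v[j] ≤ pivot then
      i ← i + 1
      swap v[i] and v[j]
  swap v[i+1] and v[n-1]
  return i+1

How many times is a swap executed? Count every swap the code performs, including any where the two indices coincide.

pivot = v[9] = -11; i = -1
j=0: v[0]=2 > -11 → no swap
j=1: v[1]=-1 > -11 → no swap
j=2: v[2]=-8 > -11 → no swap
j=3: v[3]=3 > -11 → no swap
j=4: v[4]=1 > -11 → no swap
j=5: v[5]=-12 ≤ -11 → i=0, swap v[0],v[5] → -12 -1 -8 3 1 2 -10 -3 -5 -11
j=6: v[6]=-10 > -11 → no swap
j=7: v[7]=-3 > -11 → no swap
j=8: v[8]=-5 > -11 → no swap
final swap v[1],v[9] → -12 -11 -8 3 1 2 -10 -3 -5 -1; return 1

2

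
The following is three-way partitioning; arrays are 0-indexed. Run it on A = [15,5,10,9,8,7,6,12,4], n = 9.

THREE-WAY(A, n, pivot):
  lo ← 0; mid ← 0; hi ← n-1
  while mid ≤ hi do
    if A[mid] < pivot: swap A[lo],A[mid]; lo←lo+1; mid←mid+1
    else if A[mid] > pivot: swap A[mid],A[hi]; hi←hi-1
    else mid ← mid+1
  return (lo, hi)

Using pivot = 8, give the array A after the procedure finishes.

lo=0 mid=0 hi=8
15>8: swap(0,8), hi=7 ⇒ [4,5,10,9,8,7,6,12,15]
4<8: swap(0,0), lo=1 mid=1 ⇒ [4,5,10,9,8,7,6,12,15]
5<8: swap(1,1), lo=2 mid=2 ⇒ [4,5,10,9,8,7,6,12,15]
10>8: swap(2,7), hi=6 ⇒ [4,5,12,9,8,7,6,10,15]
12>8: swap(2,6), hi=5 ⇒ [4,5,6,9,8,7,12,10,15]
6<8: swap(2,2), lo=3 mid=3 ⇒ [4,5,6,9,8,7,12,10,15]
9>8: swap(3,5), hi=4 ⇒ [4,5,6,7,8,9,12,10,15]
7<8: swap(3,3), lo=4 mid=4 ⇒ [4,5,6,7,8,9,12,10,15]
8=8: mid=5
done. lo=4 hi=4; A=[4,5,6,7,8,9,12,10,15]

[4,5,6,7,8,9,12,10,15]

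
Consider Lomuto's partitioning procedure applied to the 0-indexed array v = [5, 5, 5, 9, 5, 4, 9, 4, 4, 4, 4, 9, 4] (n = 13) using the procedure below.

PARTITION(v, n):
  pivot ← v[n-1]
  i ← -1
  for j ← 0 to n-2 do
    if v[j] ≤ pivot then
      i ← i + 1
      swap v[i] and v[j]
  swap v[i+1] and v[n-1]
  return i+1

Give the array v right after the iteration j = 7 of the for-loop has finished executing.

pivot = v[12] = 4; i = -1
j=0: v[0]=5 > 4 → no swap
j=1: v[1]=5 > 4 → no swap
j=2: v[2]=5 > 4 → no swap
j=3: v[3]=9 > 4 → no swap
j=4: v[4]=5 > 4 → no swap
j=5: v[5]=4 ≤ 4 → i=0, swap v[0],v[5] → [4, 5, 5, 9, 5, 5, 9, 4, 4, 4, 4, 9, 4]
j=6: v[6]=9 > 4 → no swap
j=7: v[7]=4 ≤ 4 → i=1, swap v[1],v[7] → [4, 4, 5, 9, 5, 5, 9, 5, 4, 4, 4, 9, 4]
(after j=7) v = [4, 4, 5, 9, 5, 5, 9, 5, 4, 4, 4, 9, 4]

[4, 4, 5, 9, 5, 5, 9, 5, 4, 4, 4, 9, 4]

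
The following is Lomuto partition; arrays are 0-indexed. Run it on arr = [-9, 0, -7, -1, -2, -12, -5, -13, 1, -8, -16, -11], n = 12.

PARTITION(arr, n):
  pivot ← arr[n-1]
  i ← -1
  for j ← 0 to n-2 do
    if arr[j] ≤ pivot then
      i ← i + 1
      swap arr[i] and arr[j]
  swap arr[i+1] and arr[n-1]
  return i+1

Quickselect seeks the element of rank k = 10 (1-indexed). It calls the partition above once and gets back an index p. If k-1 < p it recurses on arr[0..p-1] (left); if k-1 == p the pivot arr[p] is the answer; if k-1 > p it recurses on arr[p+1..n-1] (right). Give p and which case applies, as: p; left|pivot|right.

3; right

pivot=-11, i=-1
j=0: -9>-11, skip
j=1: 0>-11, skip
j=2: -7>-11, skip
j=3: -1>-11, skip
j=4: -2>-11, skip
j=5: -12≤-11, i=0, swap(0,5) ⇒ [-12, 0, -7, -1, -2, -9, -5, -13, 1, -8, -16, -11]
j=6: -5>-11, skip
j=7: -13≤-11, i=1, swap(1,7) ⇒ [-12, -13, -7, -1, -2, -9, -5, 0, 1, -8, -16, -11]
j=8: 1>-11, skip
j=9: -8>-11, skip
j=10: -16≤-11, i=2, swap(2,10) ⇒ [-12, -13, -16, -1, -2, -9, -5, 0, 1, -8, -7, -11]
swap(3,11) ⇒ [-12, -13, -16, -11, -2, -9, -5, 0, 1, -8, -7, -1]; return 3
p = 3; k-1 = 9 > 3 ⇒ right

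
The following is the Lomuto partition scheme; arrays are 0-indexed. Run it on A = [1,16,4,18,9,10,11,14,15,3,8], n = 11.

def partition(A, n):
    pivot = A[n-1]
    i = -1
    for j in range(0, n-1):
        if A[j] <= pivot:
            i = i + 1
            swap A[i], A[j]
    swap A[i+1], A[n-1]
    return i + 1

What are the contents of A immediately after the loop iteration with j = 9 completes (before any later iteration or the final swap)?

[1,4,3,18,9,10,11,14,15,16,8]

pivot=8, i=-1
j=0: 1≤8, i=0, swap(0,0) ⇒ [1,16,4,18,9,10,11,14,15,3,8]
j=1: 16>8, skip
j=2: 4≤8, i=1, swap(1,2) ⇒ [1,4,16,18,9,10,11,14,15,3,8]
j=3: 18>8, skip
j=4: 9>8, skip
j=5: 10>8, skip
j=6: 11>8, skip
j=7: 14>8, skip
j=8: 15>8, skip
j=9: 3≤8, i=2, swap(2,9) ⇒ [1,4,3,18,9,10,11,14,15,16,8]
(after j=9) A = [1,4,3,18,9,10,11,14,15,16,8]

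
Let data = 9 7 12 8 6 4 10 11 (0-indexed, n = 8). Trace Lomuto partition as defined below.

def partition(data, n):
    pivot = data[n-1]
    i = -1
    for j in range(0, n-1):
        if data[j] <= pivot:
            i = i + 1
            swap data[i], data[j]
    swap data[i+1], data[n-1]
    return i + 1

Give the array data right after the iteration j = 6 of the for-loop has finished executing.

pivot = data[7] = 11; i = -1
j=0: data[0]=9 ≤ 11 → i=0, swap data[0],data[0] (no change) → 9 7 12 8 6 4 10 11
j=1: data[1]=7 ≤ 11 → i=1, swap data[1],data[1] (no change) → 9 7 12 8 6 4 10 11
j=2: data[2]=12 > 11 → no swap
j=3: data[3]=8 ≤ 11 → i=2, swap data[2],data[3] → 9 7 8 12 6 4 10 11
j=4: data[4]=6 ≤ 11 → i=3, swap data[3],data[4] → 9 7 8 6 12 4 10 11
j=5: data[5]=4 ≤ 11 → i=4, swap data[4],data[5] → 9 7 8 6 4 12 10 11
j=6: data[6]=10 ≤ 11 → i=5, swap data[5],data[6] → 9 7 8 6 4 10 12 11
(after j=6) data = 9 7 8 6 4 10 12 11

9 7 8 6 4 10 12 11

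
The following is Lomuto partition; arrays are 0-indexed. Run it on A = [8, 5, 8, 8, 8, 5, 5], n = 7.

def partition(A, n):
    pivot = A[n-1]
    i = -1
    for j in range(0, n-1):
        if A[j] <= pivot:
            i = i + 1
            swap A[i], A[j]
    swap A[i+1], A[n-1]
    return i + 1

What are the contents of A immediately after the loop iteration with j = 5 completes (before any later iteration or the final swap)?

pivot = A[6] = 5; i = -1
j=0: A[0]=8 > 5 → no swap
j=1: A[1]=5 ≤ 5 → i=0, swap A[0],A[1] → [5, 8, 8, 8, 8, 5, 5]
j=2: A[2]=8 > 5 → no swap
j=3: A[3]=8 > 5 → no swap
j=4: A[4]=8 > 5 → no swap
j=5: A[5]=5 ≤ 5 → i=1, swap A[1],A[5] → [5, 5, 8, 8, 8, 8, 5]
(after j=5) A = [5, 5, 8, 8, 8, 8, 5]

[5, 5, 8, 8, 8, 8, 5]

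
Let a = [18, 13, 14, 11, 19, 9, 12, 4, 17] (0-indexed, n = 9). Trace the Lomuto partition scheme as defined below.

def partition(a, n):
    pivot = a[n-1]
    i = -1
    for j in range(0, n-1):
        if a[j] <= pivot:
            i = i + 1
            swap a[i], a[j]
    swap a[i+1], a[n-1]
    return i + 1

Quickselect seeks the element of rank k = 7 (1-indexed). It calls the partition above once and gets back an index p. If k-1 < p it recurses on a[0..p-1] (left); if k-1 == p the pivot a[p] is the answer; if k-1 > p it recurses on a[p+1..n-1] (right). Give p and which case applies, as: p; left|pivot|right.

pivot = a[8] = 17; i = -1
j=0: a[0]=18 > 17 → no swap
j=1: a[1]=13 ≤ 17 → i=0, swap a[0],a[1] → [13, 18, 14, 11, 19, 9, 12, 4, 17]
j=2: a[2]=14 ≤ 17 → i=1, swap a[1],a[2] → [13, 14, 18, 11, 19, 9, 12, 4, 17]
j=3: a[3]=11 ≤ 17 → i=2, swap a[2],a[3] → [13, 14, 11, 18, 19, 9, 12, 4, 17]
j=4: a[4]=19 > 17 → no swap
j=5: a[5]=9 ≤ 17 → i=3, swap a[3],a[5] → [13, 14, 11, 9, 19, 18, 12, 4, 17]
j=6: a[6]=12 ≤ 17 → i=4, swap a[4],a[6] → [13, 14, 11, 9, 12, 18, 19, 4, 17]
j=7: a[7]=4 ≤ 17 → i=5, swap a[5],a[7] → [13, 14, 11, 9, 12, 4, 19, 18, 17]
final swap a[6],a[8] → [13, 14, 11, 9, 12, 4, 17, 18, 19]; return 6
p = 6; k-1 = 6 == 6 ⇒ pivot

6; pivot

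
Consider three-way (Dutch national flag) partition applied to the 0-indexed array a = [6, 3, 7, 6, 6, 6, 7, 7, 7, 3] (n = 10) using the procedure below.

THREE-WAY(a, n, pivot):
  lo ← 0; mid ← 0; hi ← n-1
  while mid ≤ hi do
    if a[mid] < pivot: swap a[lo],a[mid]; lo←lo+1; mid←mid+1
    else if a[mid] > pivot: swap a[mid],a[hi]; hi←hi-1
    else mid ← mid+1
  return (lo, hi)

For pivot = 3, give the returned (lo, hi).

lo=0 mid=0 hi=9
6>3: swap(0,9), hi=8 ⇒ [3, 3, 7, 6, 6, 6, 7, 7, 7, 6]
3=3: mid=1
3=3: mid=2
7>3: swap(2,8), hi=7 ⇒ [3, 3, 7, 6, 6, 6, 7, 7, 7, 6]
7>3: swap(2,7), hi=6 ⇒ [3, 3, 7, 6, 6, 6, 7, 7, 7, 6]
7>3: swap(2,6), hi=5 ⇒ [3, 3, 7, 6, 6, 6, 7, 7, 7, 6]
7>3: swap(2,5), hi=4 ⇒ [3, 3, 6, 6, 6, 7, 7, 7, 7, 6]
6>3: swap(2,4), hi=3 ⇒ [3, 3, 6, 6, 6, 7, 7, 7, 7, 6]
6>3: swap(2,3), hi=2 ⇒ [3, 3, 6, 6, 6, 7, 7, 7, 7, 6]
6>3: swap(2,2), hi=1 ⇒ [3, 3, 6, 6, 6, 7, 7, 7, 7, 6]
done. lo=0 hi=1; a=[3, 3, 6, 6, 6, 7, 7, 7, 7, 6]

(0, 1)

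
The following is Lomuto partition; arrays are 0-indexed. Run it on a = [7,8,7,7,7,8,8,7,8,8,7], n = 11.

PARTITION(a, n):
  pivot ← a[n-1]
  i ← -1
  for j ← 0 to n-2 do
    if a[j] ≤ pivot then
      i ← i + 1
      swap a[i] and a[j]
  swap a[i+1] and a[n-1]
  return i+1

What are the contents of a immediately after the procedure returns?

[7,7,7,7,7,7,8,8,8,8,8]

pivot = a[10] = 7; i = -1
j=0: a[0]=7 ≤ 7 → i=0, swap a[0],a[0] (no change) → [7,8,7,7,7,8,8,7,8,8,7]
j=1: a[1]=8 > 7 → no swap
j=2: a[2]=7 ≤ 7 → i=1, swap a[1],a[2] → [7,7,8,7,7,8,8,7,8,8,7]
j=3: a[3]=7 ≤ 7 → i=2, swap a[2],a[3] → [7,7,7,8,7,8,8,7,8,8,7]
j=4: a[4]=7 ≤ 7 → i=3, swap a[3],a[4] → [7,7,7,7,8,8,8,7,8,8,7]
j=5: a[5]=8 > 7 → no swap
j=6: a[6]=8 > 7 → no swap
j=7: a[7]=7 ≤ 7 → i=4, swap a[4],a[7] → [7,7,7,7,7,8,8,8,8,8,7]
j=8: a[8]=8 > 7 → no swap
j=9: a[9]=8 > 7 → no swap
final swap a[5],a[10] → [7,7,7,7,7,7,8,8,8,8,8]; return 5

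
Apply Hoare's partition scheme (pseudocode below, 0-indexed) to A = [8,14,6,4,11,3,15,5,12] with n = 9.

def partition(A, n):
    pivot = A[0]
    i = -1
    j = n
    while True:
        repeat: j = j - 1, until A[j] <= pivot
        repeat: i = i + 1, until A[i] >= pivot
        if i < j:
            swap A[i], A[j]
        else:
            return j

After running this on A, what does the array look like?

pivot=8
j stops at 7 (5), i stops at 0 (8); swap ⇒ [5,14,6,4,11,3,15,8,12]
j stops at 5 (3), i stops at 1 (14); swap ⇒ [5,3,6,4,11,14,15,8,12]
j stops at 3, i stops at 4; i≥j ⇒ return 3. A=[5,3,6,4,11,14,15,8,12]

[5,3,6,4,11,14,15,8,12]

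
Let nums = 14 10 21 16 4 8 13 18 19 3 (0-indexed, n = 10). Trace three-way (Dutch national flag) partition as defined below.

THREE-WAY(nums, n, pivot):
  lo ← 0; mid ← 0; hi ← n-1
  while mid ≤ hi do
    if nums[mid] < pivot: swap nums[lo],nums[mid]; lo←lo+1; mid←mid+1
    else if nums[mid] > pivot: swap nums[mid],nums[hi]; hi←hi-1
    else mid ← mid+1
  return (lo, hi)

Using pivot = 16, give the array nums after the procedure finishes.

pivot = 16; lo=0, mid=0, hi=9
nums[mid]=14<16: swap nums[0],nums[0]; lo=1,mid=1 → 14 10 21 16 4 8 13 18 19 3
nums[mid]=10<16: swap nums[1],nums[1]; lo=2,mid=2 → 14 10 21 16 4 8 13 18 19 3
nums[mid]=21>16: swap nums[2],nums[9]; hi=8 → 14 10 3 16 4 8 13 18 19 21
nums[mid]=3<16: swap nums[2],nums[2]; lo=3,mid=3 → 14 10 3 16 4 8 13 18 19 21
nums[mid]=16=16: mid=4
nums[mid]=4<16: swap nums[3],nums[4]; lo=4,mid=5 → 14 10 3 4 16 8 13 18 19 21
nums[mid]=8<16: swap nums[4],nums[5]; lo=5,mid=6 → 14 10 3 4 8 16 13 18 19 21
nums[mid]=13<16: swap nums[5],nums[6]; lo=6,mid=7 → 14 10 3 4 8 13 16 18 19 21
nums[mid]=18>16: swap nums[7],nums[8]; hi=7 → 14 10 3 4 8 13 16 19 18 21
nums[mid]=19>16: swap nums[7],nums[7]; hi=6 → 14 10 3 4 8 13 16 19 18 21
end: lo=6, hi=6; nums = 14 10 3 4 8 13 16 19 18 21

14 10 3 4 8 13 16 19 18 21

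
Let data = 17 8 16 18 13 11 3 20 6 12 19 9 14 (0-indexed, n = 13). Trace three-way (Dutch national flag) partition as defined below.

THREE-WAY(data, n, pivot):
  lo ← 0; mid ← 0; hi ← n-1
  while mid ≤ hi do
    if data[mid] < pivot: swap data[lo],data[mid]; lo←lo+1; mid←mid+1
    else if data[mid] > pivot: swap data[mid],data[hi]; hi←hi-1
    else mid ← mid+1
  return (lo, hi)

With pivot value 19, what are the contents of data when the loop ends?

17 8 16 18 13 11 3 14 6 12 9 19 20

lo=0 mid=0 hi=12
17<19: swap(0,0), lo=1 mid=1 ⇒ 17 8 16 18 13 11 3 20 6 12 19 9 14
8<19: swap(1,1), lo=2 mid=2 ⇒ 17 8 16 18 13 11 3 20 6 12 19 9 14
16<19: swap(2,2), lo=3 mid=3 ⇒ 17 8 16 18 13 11 3 20 6 12 19 9 14
18<19: swap(3,3), lo=4 mid=4 ⇒ 17 8 16 18 13 11 3 20 6 12 19 9 14
13<19: swap(4,4), lo=5 mid=5 ⇒ 17 8 16 18 13 11 3 20 6 12 19 9 14
11<19: swap(5,5), lo=6 mid=6 ⇒ 17 8 16 18 13 11 3 20 6 12 19 9 14
3<19: swap(6,6), lo=7 mid=7 ⇒ 17 8 16 18 13 11 3 20 6 12 19 9 14
20>19: swap(7,12), hi=11 ⇒ 17 8 16 18 13 11 3 14 6 12 19 9 20
14<19: swap(7,7), lo=8 mid=8 ⇒ 17 8 16 18 13 11 3 14 6 12 19 9 20
6<19: swap(8,8), lo=9 mid=9 ⇒ 17 8 16 18 13 11 3 14 6 12 19 9 20
12<19: swap(9,9), lo=10 mid=10 ⇒ 17 8 16 18 13 11 3 14 6 12 19 9 20
19=19: mid=11
9<19: swap(10,11), lo=11 mid=12 ⇒ 17 8 16 18 13 11 3 14 6 12 9 19 20
done. lo=11 hi=11; data=17 8 16 18 13 11 3 14 6 12 9 19 20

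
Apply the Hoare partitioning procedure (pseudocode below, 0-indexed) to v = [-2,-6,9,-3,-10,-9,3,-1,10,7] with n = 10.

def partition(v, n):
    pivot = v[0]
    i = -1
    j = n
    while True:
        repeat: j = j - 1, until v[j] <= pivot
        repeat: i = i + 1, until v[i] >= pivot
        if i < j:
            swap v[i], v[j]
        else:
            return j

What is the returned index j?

3

pivot = v[0] = -2; i = -1, j = 10
j→5 (v[5]=-9≤-2), i→0 (v[0]=-2≥-2); i<j, swap → [-9,-6,9,-3,-10,-2,3,-1,10,7]
j→4 (v[4]=-10≤-2), i→2 (v[2]=9≥-2); i<j, swap → [-9,-6,-10,-3,9,-2,3,-1,10,7]
j→3, i→4; i≥j, return j=3. v = [-9,-6,-10,-3,9,-2,3,-1,10,7]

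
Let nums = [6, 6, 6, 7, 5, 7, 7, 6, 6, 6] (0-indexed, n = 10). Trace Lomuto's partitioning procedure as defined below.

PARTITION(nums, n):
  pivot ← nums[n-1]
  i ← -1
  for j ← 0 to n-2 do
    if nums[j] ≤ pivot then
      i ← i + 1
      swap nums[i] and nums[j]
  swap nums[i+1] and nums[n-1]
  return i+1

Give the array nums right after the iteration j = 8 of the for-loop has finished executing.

[6, 6, 6, 5, 6, 6, 7, 7, 7, 6]

pivot=6, i=-1
j=0: 6≤6, i=0, swap(0,0) ⇒ [6, 6, 6, 7, 5, 7, 7, 6, 6, 6]
j=1: 6≤6, i=1, swap(1,1) ⇒ [6, 6, 6, 7, 5, 7, 7, 6, 6, 6]
j=2: 6≤6, i=2, swap(2,2) ⇒ [6, 6, 6, 7, 5, 7, 7, 6, 6, 6]
j=3: 7>6, skip
j=4: 5≤6, i=3, swap(3,4) ⇒ [6, 6, 6, 5, 7, 7, 7, 6, 6, 6]
j=5: 7>6, skip
j=6: 7>6, skip
j=7: 6≤6, i=4, swap(4,7) ⇒ [6, 6, 6, 5, 6, 7, 7, 7, 6, 6]
j=8: 6≤6, i=5, swap(5,8) ⇒ [6, 6, 6, 5, 6, 6, 7, 7, 7, 6]
(after j=8) nums = [6, 6, 6, 5, 6, 6, 7, 7, 7, 6]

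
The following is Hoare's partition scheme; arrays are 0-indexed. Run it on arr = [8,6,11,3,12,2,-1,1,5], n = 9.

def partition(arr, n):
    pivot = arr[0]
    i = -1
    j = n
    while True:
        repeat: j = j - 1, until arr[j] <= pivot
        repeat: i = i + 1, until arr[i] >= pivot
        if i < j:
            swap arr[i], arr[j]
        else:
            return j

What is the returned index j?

5

pivot=8
j stops at 8 (5), i stops at 0 (8); swap ⇒ [5,6,11,3,12,2,-1,1,8]
j stops at 7 (1), i stops at 2 (11); swap ⇒ [5,6,1,3,12,2,-1,11,8]
j stops at 6 (-1), i stops at 4 (12); swap ⇒ [5,6,1,3,-1,2,12,11,8]
j stops at 5, i stops at 6; i≥j ⇒ return 5. arr=[5,6,1,3,-1,2,12,11,8]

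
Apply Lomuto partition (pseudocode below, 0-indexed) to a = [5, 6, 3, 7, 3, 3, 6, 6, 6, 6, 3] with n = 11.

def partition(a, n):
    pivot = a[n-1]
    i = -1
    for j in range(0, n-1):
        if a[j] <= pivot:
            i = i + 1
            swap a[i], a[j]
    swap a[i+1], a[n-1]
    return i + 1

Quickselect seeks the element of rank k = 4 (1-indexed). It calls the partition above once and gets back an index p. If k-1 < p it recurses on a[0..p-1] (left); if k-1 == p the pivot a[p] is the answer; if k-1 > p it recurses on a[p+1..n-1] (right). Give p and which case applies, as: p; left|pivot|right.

3; pivot

pivot=3, i=-1
j=0: 5>3, skip
j=1: 6>3, skip
j=2: 3≤3, i=0, swap(0,2) ⇒ [3, 6, 5, 7, 3, 3, 6, 6, 6, 6, 3]
j=3: 7>3, skip
j=4: 3≤3, i=1, swap(1,4) ⇒ [3, 3, 5, 7, 6, 3, 6, 6, 6, 6, 3]
j=5: 3≤3, i=2, swap(2,5) ⇒ [3, 3, 3, 7, 6, 5, 6, 6, 6, 6, 3]
j=6: 6>3, skip
j=7: 6>3, skip
j=8: 6>3, skip
j=9: 6>3, skip
swap(3,10) ⇒ [3, 3, 3, 3, 6, 5, 6, 6, 6, 6, 7]; return 3
p = 3; k-1 = 3 == 3 ⇒ pivot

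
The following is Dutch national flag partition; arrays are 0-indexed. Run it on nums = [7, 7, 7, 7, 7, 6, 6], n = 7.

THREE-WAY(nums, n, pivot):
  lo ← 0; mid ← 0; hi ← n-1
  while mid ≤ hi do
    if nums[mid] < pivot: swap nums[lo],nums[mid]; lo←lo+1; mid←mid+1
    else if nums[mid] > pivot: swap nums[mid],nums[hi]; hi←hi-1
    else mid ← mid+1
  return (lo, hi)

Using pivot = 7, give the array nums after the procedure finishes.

pivot = 7; lo=0, mid=0, hi=6
nums[mid]=7=7: mid=1
nums[mid]=7=7: mid=2
nums[mid]=7=7: mid=3
nums[mid]=7=7: mid=4
nums[mid]=7=7: mid=5
nums[mid]=6<7: swap nums[0],nums[5]; lo=1,mid=6 → [6, 7, 7, 7, 7, 7, 6]
nums[mid]=6<7: swap nums[1],nums[6]; lo=2,mid=7 → [6, 6, 7, 7, 7, 7, 7]
end: lo=2, hi=6; nums = [6, 6, 7, 7, 7, 7, 7]

[6, 6, 7, 7, 7, 7, 7]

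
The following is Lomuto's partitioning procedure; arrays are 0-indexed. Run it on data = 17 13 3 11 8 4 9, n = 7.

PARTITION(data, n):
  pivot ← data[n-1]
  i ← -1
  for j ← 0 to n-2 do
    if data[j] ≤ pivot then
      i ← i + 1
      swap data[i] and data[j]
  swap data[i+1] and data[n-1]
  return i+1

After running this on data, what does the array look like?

3 8 4 9 13 17 11

pivot = data[6] = 9; i = -1
j=0: data[0]=17 > 9 → no swap
j=1: data[1]=13 > 9 → no swap
j=2: data[2]=3 ≤ 9 → i=0, swap data[0],data[2] → 3 13 17 11 8 4 9
j=3: data[3]=11 > 9 → no swap
j=4: data[4]=8 ≤ 9 → i=1, swap data[1],data[4] → 3 8 17 11 13 4 9
j=5: data[5]=4 ≤ 9 → i=2, swap data[2],data[5] → 3 8 4 11 13 17 9
final swap data[3],data[6] → 3 8 4 9 13 17 11; return 3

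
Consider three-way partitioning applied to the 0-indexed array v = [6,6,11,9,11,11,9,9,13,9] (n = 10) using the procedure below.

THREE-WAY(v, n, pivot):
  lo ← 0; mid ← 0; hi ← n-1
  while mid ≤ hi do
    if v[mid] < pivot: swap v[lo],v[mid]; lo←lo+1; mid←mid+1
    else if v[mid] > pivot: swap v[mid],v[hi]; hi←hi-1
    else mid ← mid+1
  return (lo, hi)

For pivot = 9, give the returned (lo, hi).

(2, 5)

lo=0 mid=0 hi=9
6<9: swap(0,0), lo=1 mid=1 ⇒ [6,6,11,9,11,11,9,9,13,9]
6<9: swap(1,1), lo=2 mid=2 ⇒ [6,6,11,9,11,11,9,9,13,9]
11>9: swap(2,9), hi=8 ⇒ [6,6,9,9,11,11,9,9,13,11]
9=9: mid=3
9=9: mid=4
11>9: swap(4,8), hi=7 ⇒ [6,6,9,9,13,11,9,9,11,11]
13>9: swap(4,7), hi=6 ⇒ [6,6,9,9,9,11,9,13,11,11]
9=9: mid=5
11>9: swap(5,6), hi=5 ⇒ [6,6,9,9,9,9,11,13,11,11]
9=9: mid=6
done. lo=2 hi=5; v=[6,6,9,9,9,9,11,13,11,11]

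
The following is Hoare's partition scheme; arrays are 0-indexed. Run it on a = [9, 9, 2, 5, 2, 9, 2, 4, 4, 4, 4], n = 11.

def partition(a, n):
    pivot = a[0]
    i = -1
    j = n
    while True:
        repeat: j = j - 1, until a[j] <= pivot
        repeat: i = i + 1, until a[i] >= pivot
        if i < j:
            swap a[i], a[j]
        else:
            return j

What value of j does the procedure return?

7

pivot = a[0] = 9; i = -1, j = 11
j→10 (a[10]=4≤9), i→0 (a[0]=9≥9); i<j, swap → [4, 9, 2, 5, 2, 9, 2, 4, 4, 4, 9]
j→9 (a[9]=4≤9), i→1 (a[1]=9≥9); i<j, swap → [4, 4, 2, 5, 2, 9, 2, 4, 4, 9, 9]
j→8 (a[8]=4≤9), i→5 (a[5]=9≥9); i<j, swap → [4, 4, 2, 5, 2, 4, 2, 4, 9, 9, 9]
j→7, i→8; i≥j, return j=7. a = [4, 4, 2, 5, 2, 4, 2, 4, 9, 9, 9]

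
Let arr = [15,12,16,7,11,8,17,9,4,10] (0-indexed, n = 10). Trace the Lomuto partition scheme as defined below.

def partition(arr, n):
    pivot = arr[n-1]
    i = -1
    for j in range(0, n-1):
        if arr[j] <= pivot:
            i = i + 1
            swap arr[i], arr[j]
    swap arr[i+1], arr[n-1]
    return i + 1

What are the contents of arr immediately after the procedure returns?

pivot = arr[9] = 10; i = -1
j=0: arr[0]=15 > 10 → no swap
j=1: arr[1]=12 > 10 → no swap
j=2: arr[2]=16 > 10 → no swap
j=3: arr[3]=7 ≤ 10 → i=0, swap arr[0],arr[3] → [7,12,16,15,11,8,17,9,4,10]
j=4: arr[4]=11 > 10 → no swap
j=5: arr[5]=8 ≤ 10 → i=1, swap arr[1],arr[5] → [7,8,16,15,11,12,17,9,4,10]
j=6: arr[6]=17 > 10 → no swap
j=7: arr[7]=9 ≤ 10 → i=2, swap arr[2],arr[7] → [7,8,9,15,11,12,17,16,4,10]
j=8: arr[8]=4 ≤ 10 → i=3, swap arr[3],arr[8] → [7,8,9,4,11,12,17,16,15,10]
final swap arr[4],arr[9] → [7,8,9,4,10,12,17,16,15,11]; return 4

[7,8,9,4,10,12,17,16,15,11]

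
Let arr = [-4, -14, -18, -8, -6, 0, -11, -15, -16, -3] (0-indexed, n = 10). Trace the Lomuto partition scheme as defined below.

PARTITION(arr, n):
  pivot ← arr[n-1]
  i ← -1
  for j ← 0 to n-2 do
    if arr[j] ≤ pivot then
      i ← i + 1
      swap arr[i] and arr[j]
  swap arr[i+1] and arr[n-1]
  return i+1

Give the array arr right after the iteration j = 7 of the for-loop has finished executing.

[-4, -14, -18, -8, -6, -11, -15, 0, -16, -3]

pivot = arr[9] = -3; i = -1
j=0: arr[0]=-4 ≤ -3 → i=0, swap arr[0],arr[0] (no change) → [-4, -14, -18, -8, -6, 0, -11, -15, -16, -3]
j=1: arr[1]=-14 ≤ -3 → i=1, swap arr[1],arr[1] (no change) → [-4, -14, -18, -8, -6, 0, -11, -15, -16, -3]
j=2: arr[2]=-18 ≤ -3 → i=2, swap arr[2],arr[2] (no change) → [-4, -14, -18, -8, -6, 0, -11, -15, -16, -3]
j=3: arr[3]=-8 ≤ -3 → i=3, swap arr[3],arr[3] (no change) → [-4, -14, -18, -8, -6, 0, -11, -15, -16, -3]
j=4: arr[4]=-6 ≤ -3 → i=4, swap arr[4],arr[4] (no change) → [-4, -14, -18, -8, -6, 0, -11, -15, -16, -3]
j=5: arr[5]=0 > -3 → no swap
j=6: arr[6]=-11 ≤ -3 → i=5, swap arr[5],arr[6] → [-4, -14, -18, -8, -6, -11, 0, -15, -16, -3]
j=7: arr[7]=-15 ≤ -3 → i=6, swap arr[6],arr[7] → [-4, -14, -18, -8, -6, -11, -15, 0, -16, -3]
(after j=7) arr = [-4, -14, -18, -8, -6, -11, -15, 0, -16, -3]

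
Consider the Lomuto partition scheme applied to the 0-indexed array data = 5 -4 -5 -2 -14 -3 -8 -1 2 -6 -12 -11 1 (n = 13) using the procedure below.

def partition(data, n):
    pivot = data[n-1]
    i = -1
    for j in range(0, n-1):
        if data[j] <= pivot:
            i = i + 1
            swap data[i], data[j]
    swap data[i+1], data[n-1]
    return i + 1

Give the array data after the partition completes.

pivot = data[12] = 1; i = -1
j=0: data[0]=5 > 1 → no swap
j=1: data[1]=-4 ≤ 1 → i=0, swap data[0],data[1] → -4 5 -5 -2 -14 -3 -8 -1 2 -6 -12 -11 1
j=2: data[2]=-5 ≤ 1 → i=1, swap data[1],data[2] → -4 -5 5 -2 -14 -3 -8 -1 2 -6 -12 -11 1
j=3: data[3]=-2 ≤ 1 → i=2, swap data[2],data[3] → -4 -5 -2 5 -14 -3 -8 -1 2 -6 -12 -11 1
j=4: data[4]=-14 ≤ 1 → i=3, swap data[3],data[4] → -4 -5 -2 -14 5 -3 -8 -1 2 -6 -12 -11 1
j=5: data[5]=-3 ≤ 1 → i=4, swap data[4],data[5] → -4 -5 -2 -14 -3 5 -8 -1 2 -6 -12 -11 1
j=6: data[6]=-8 ≤ 1 → i=5, swap data[5],data[6] → -4 -5 -2 -14 -3 -8 5 -1 2 -6 -12 -11 1
j=7: data[7]=-1 ≤ 1 → i=6, swap data[6],data[7] → -4 -5 -2 -14 -3 -8 -1 5 2 -6 -12 -11 1
j=8: data[8]=2 > 1 → no swap
j=9: data[9]=-6 ≤ 1 → i=7, swap data[7],data[9] → -4 -5 -2 -14 -3 -8 -1 -6 2 5 -12 -11 1
j=10: data[10]=-12 ≤ 1 → i=8, swap data[8],data[10] → -4 -5 -2 -14 -3 -8 -1 -6 -12 5 2 -11 1
j=11: data[11]=-11 ≤ 1 → i=9, swap data[9],data[11] → -4 -5 -2 -14 -3 -8 -1 -6 -12 -11 2 5 1
final swap data[10],data[12] → -4 -5 -2 -14 -3 -8 -1 -6 -12 -11 1 5 2; return 10

-4 -5 -2 -14 -3 -8 -1 -6 -12 -11 1 5 2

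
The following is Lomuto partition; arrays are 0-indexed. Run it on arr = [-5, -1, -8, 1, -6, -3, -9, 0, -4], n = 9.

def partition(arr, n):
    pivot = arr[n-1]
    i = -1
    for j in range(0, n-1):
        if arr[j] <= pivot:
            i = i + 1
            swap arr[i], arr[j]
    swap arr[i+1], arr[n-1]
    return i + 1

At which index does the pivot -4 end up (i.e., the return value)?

4

pivot = arr[8] = -4; i = -1
j=0: arr[0]=-5 ≤ -4 → i=0, swap arr[0],arr[0] (no change) → [-5, -1, -8, 1, -6, -3, -9, 0, -4]
j=1: arr[1]=-1 > -4 → no swap
j=2: arr[2]=-8 ≤ -4 → i=1, swap arr[1],arr[2] → [-5, -8, -1, 1, -6, -3, -9, 0, -4]
j=3: arr[3]=1 > -4 → no swap
j=4: arr[4]=-6 ≤ -4 → i=2, swap arr[2],arr[4] → [-5, -8, -6, 1, -1, -3, -9, 0, -4]
j=5: arr[5]=-3 > -4 → no swap
j=6: arr[6]=-9 ≤ -4 → i=3, swap arr[3],arr[6] → [-5, -8, -6, -9, -1, -3, 1, 0, -4]
j=7: arr[7]=0 > -4 → no swap
final swap arr[4],arr[8] → [-5, -8, -6, -9, -4, -3, 1, 0, -1]; return 4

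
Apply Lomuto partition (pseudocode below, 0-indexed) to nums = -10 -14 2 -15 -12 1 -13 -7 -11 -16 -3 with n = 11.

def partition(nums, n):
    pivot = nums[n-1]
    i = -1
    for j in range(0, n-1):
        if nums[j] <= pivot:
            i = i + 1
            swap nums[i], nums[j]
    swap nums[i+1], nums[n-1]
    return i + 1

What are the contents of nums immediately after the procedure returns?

-10 -14 -15 -12 -13 -7 -11 -16 -3 1 2

pivot = nums[10] = -3; i = -1
j=0: nums[0]=-10 ≤ -3 → i=0, swap nums[0],nums[0] (no change) → -10 -14 2 -15 -12 1 -13 -7 -11 -16 -3
j=1: nums[1]=-14 ≤ -3 → i=1, swap nums[1],nums[1] (no change) → -10 -14 2 -15 -12 1 -13 -7 -11 -16 -3
j=2: nums[2]=2 > -3 → no swap
j=3: nums[3]=-15 ≤ -3 → i=2, swap nums[2],nums[3] → -10 -14 -15 2 -12 1 -13 -7 -11 -16 -3
j=4: nums[4]=-12 ≤ -3 → i=3, swap nums[3],nums[4] → -10 -14 -15 -12 2 1 -13 -7 -11 -16 -3
j=5: nums[5]=1 > -3 → no swap
j=6: nums[6]=-13 ≤ -3 → i=4, swap nums[4],nums[6] → -10 -14 -15 -12 -13 1 2 -7 -11 -16 -3
j=7: nums[7]=-7 ≤ -3 → i=5, swap nums[5],nums[7] → -10 -14 -15 -12 -13 -7 2 1 -11 -16 -3
j=8: nums[8]=-11 ≤ -3 → i=6, swap nums[6],nums[8] → -10 -14 -15 -12 -13 -7 -11 1 2 -16 -3
j=9: nums[9]=-16 ≤ -3 → i=7, swap nums[7],nums[9] → -10 -14 -15 -12 -13 -7 -11 -16 2 1 -3
final swap nums[8],nums[10] → -10 -14 -15 -12 -13 -7 -11 -16 -3 1 2; return 8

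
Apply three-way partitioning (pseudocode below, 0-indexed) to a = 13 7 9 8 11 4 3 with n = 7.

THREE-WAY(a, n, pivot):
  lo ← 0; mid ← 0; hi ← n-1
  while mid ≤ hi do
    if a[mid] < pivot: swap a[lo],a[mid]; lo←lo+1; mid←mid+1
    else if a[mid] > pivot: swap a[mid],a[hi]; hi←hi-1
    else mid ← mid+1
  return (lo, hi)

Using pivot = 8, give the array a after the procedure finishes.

pivot = 8; lo=0, mid=0, hi=6
a[mid]=13>8: swap a[0],a[6]; hi=5 → 3 7 9 8 11 4 13
a[mid]=3<8: swap a[0],a[0]; lo=1,mid=1 → 3 7 9 8 11 4 13
a[mid]=7<8: swap a[1],a[1]; lo=2,mid=2 → 3 7 9 8 11 4 13
a[mid]=9>8: swap a[2],a[5]; hi=4 → 3 7 4 8 11 9 13
a[mid]=4<8: swap a[2],a[2]; lo=3,mid=3 → 3 7 4 8 11 9 13
a[mid]=8=8: mid=4
a[mid]=11>8: swap a[4],a[4]; hi=3 → 3 7 4 8 11 9 13
end: lo=3, hi=3; a = 3 7 4 8 11 9 13

3 7 4 8 11 9 13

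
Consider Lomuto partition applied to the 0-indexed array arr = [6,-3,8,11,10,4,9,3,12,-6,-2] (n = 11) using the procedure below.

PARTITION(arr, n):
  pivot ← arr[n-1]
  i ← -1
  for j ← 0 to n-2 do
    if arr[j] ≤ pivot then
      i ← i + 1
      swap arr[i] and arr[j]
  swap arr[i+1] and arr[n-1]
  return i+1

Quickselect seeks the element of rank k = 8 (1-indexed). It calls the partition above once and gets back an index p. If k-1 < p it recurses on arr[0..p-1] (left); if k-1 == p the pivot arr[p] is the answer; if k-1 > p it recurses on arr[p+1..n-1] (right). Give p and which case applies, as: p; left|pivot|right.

pivot = arr[10] = -2; i = -1
j=0: arr[0]=6 > -2 → no swap
j=1: arr[1]=-3 ≤ -2 → i=0, swap arr[0],arr[1] → [-3,6,8,11,10,4,9,3,12,-6,-2]
j=2: arr[2]=8 > -2 → no swap
j=3: arr[3]=11 > -2 → no swap
j=4: arr[4]=10 > -2 → no swap
j=5: arr[5]=4 > -2 → no swap
j=6: arr[6]=9 > -2 → no swap
j=7: arr[7]=3 > -2 → no swap
j=8: arr[8]=12 > -2 → no swap
j=9: arr[9]=-6 ≤ -2 → i=1, swap arr[1],arr[9] → [-3,-6,8,11,10,4,9,3,12,6,-2]
final swap arr[2],arr[10] → [-3,-6,-2,11,10,4,9,3,12,6,8]; return 2
p = 2; k-1 = 7 > 2 ⇒ right

2; right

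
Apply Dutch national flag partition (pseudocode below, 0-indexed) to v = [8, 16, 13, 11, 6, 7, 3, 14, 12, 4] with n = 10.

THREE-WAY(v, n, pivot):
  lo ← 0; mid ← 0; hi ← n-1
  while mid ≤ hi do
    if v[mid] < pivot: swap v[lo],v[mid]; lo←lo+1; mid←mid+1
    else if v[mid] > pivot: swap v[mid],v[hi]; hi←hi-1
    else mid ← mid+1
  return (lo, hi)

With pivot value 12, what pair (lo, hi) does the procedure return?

(6, 6)

lo=0 mid=0 hi=9
8<12: swap(0,0), lo=1 mid=1 ⇒ [8, 16, 13, 11, 6, 7, 3, 14, 12, 4]
16>12: swap(1,9), hi=8 ⇒ [8, 4, 13, 11, 6, 7, 3, 14, 12, 16]
4<12: swap(1,1), lo=2 mid=2 ⇒ [8, 4, 13, 11, 6, 7, 3, 14, 12, 16]
13>12: swap(2,8), hi=7 ⇒ [8, 4, 12, 11, 6, 7, 3, 14, 13, 16]
12=12: mid=3
11<12: swap(2,3), lo=3 mid=4 ⇒ [8, 4, 11, 12, 6, 7, 3, 14, 13, 16]
6<12: swap(3,4), lo=4 mid=5 ⇒ [8, 4, 11, 6, 12, 7, 3, 14, 13, 16]
7<12: swap(4,5), lo=5 mid=6 ⇒ [8, 4, 11, 6, 7, 12, 3, 14, 13, 16]
3<12: swap(5,6), lo=6 mid=7 ⇒ [8, 4, 11, 6, 7, 3, 12, 14, 13, 16]
14>12: swap(7,7), hi=6 ⇒ [8, 4, 11, 6, 7, 3, 12, 14, 13, 16]
done. lo=6 hi=6; v=[8, 4, 11, 6, 7, 3, 12, 14, 13, 16]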